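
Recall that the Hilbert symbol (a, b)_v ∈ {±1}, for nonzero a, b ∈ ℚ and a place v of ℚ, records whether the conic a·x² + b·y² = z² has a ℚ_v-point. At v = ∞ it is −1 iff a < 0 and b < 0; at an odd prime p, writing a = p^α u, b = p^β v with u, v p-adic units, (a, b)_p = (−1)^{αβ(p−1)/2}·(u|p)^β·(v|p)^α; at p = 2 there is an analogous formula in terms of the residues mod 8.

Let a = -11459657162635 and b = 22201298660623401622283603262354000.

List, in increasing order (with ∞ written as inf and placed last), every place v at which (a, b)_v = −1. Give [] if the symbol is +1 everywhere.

[17, 29, 31, 41]

(a, b) ≡ (-94707910435, 840565) mod (ℚ^×)²; places V = {2, 3, 5, 11, 13, 17, 19, 29, 31, 37, 41, 43, ∞}.
(a,b)_13: α=0, u≡7; β=2, v≡8 (mod 13); (7|13)=-1, (8|13)=-1; sign (−1)^0·-1^2·-1^0 = +1.
(a,b)_2: α=0, β=4; u≡5, v≡5 (mod 8); ε(u)ε(v)=0·0, αω(v)=0·1, βω(u)=4·1; sum ≡ 0  ⇒  +1.
(a,b)_41: α=1, u≡30; β=2, v≡19 (mod 41); (30|41)=-1, (19|41)=-1; sign (−1)^0·-1^2·-1^1 = -1.
(a,b)_17: α=1, u≡12; β=3, v≡1 (mod 17); (12|17)=-1, (1|17)=+1; sign (−1)^0·-1^3·+1^1 = -1.
(a,b)_37: α=1, u≡21; β=2, v≡34 (mod 37); (21|37)=+1, (34|37)=+1; sign (−1)^0·+1^2·+1^1 = +1.
(a,b)_29: α=1, u≡1; β=3, v≡14 (mod 29); (1|29)=+1, (14|29)=-1; sign (−1)^0·+1^3·-1^1 = -1.
(a,b)_31: α=1, u≡29; β=3, v≡3 (mod 31); (29|31)=-1, (3|31)=-1; sign (−1)^1·-1^3·-1^1 = -1.
(a,b)_∞: sgn(-94707910435)=−, sgn(840565)=+, so +1.
(a,b)_43: α=1, u≡29; β=2, v≡6 (mod 43); (29|43)=-1, (6|43)=+1; sign (−1)^0·-1^2·+1^1 = +1.
(a,b)_11: α=2, u≡5; β=3, v≡9 (mod 11); (5|11)=+1, (9|11)=+1; sign (−1)^0·+1^3·+1^2 = +1.
(a,b)_3: α=0, u≡2; β=2, v≡1 (mod 3); (2|3)=-1, (1|3)=+1; sign (−1)^0·-1^2·+1^0 = +1.
(a,b)_5: α=1, u≡3; β=3, v≡2 (mod 5); (3|5)=-1, (2|5)=-1; sign (−1)^0·-1^3·-1^1 = +1.
(a,b)_19: α=1, u≡8; β=2, v≡4 (mod 19); (8|19)=-1, (4|19)=+1; sign (−1)^0·-1^2·+1^1 = +1.
|Ram(-94707910435, 840565)| = 4, even; anisotropic at {17, 29, 31, 41}.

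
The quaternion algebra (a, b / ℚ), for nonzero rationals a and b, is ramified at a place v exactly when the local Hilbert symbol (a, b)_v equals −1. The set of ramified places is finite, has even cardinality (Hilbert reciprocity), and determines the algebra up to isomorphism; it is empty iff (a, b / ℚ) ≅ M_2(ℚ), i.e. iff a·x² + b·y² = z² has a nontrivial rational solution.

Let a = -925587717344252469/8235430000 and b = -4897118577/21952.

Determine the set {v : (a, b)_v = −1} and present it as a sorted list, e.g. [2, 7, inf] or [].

[3, inf]

(a, b) ≡ (-5187, -399) mod (ℚ^×)²; places V = {2, 3, 5, 7, 13, 19, 23, 31, 41, ∞}.
(a,b)_7: α=-7, u≡1; β=-3, v≡6 (mod 7); (1|7)=+1, (6|7)=-1; sign (−1)^1·+1^-3·-1^-7 = +1.
(a,b)_∞: sgn(-5187)=−, sgn(-399)=−, so -1.
(a,b)_13: α=3, u≡1; β=2, v≡4 (mod 13); (1|13)=+1, (4|13)=+1; sign (−1)^0·+1^2·+1^3 = +1.
(a,b)_31: α=4, u≡26; β=2, v≡4 (mod 31); (26|31)=-1, (4|31)=+1; sign (−1)^0·-1^2·+1^4 = +1.
(a,b)_41: α=2, u≡39; β=0, v≡6 (mod 41); (39|41)=+1, (6|41)=-1; sign (−1)^0·+1^0·-1^2 = +1.
(a,b)_2: α=-4, β=-6; u≡5, v≡1 (mod 8); ε(u)ε(v)=0·0, αω(v)=-4·0, βω(u)=-6·1; sum ≡ 0  ⇒  +1.
(a,b)_5: α=-4, u≡2; β=0, v≡4 (mod 5); (2|5)=-1, (4|5)=+1; sign (−1)^0·-1^0·+1^-4 = +1.
(a,b)_23: α=2, u≡7; β=2, v≡21 (mod 23); (7|23)=-1, (21|23)=-1; sign (−1)^0·-1^2·-1^2 = +1.
(a,b)_19: α=1, u≡14; β=1, v≡7 (mod 19); (14|19)=-1, (7|19)=+1; sign (−1)^1·-1^1·+1^1 = +1.
(a,b)_3: α=3, u≡2; β=1, v≡2 (mod 3); (2|3)=-1, (2|3)=-1; sign (−1)^1·-1^1·-1^3 = -1.
|Ram(-5187, -399)| = 2, even; anisotropic at {3, ∞}.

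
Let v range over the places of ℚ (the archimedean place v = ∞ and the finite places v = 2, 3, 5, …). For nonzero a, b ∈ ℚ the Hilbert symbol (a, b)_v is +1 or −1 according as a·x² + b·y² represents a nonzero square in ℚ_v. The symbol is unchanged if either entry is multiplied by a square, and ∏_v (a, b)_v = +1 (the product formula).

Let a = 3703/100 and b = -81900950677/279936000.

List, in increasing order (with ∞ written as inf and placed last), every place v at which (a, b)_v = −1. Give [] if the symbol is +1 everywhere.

(a, b) ≡ (7, -195) mod (ℚ^×)²; places V = {2, 3, 5, 7, 13, 17, 23, 29, ∞}.
(a,b)_5: α=-2, u≡2; β=-3, v≡1 (mod 5); (2|5)=-1, (1|5)=+1; sign (−1)^0·-1^-3·+1^-2 = -1.
(a,b)_13: α=0, u≡7; β=1, v≡11 (mod 13); (7|13)=-1, (11|13)=-1; sign (−1)^0·-1^1·-1^0 = -1.
(a,b)_3: α=0, u≡1; β=-7, v≡1 (mod 3); (1|3)=+1, (1|3)=+1; sign (−1)^0·+1^-7·+1^0 = +1.
(a,b)_23: α=2, u≡21; β=2, v≡1 (mod 23); (21|23)=-1, (1|23)=+1; sign (−1)^0·-1^2·+1^2 = +1.
(a,b)_29: α=0, u≡6; β=2, v≡15 (mod 29); (6|29)=+1, (15|29)=-1; sign (−1)^0·+1^2·-1^0 = +1.
(a,b)_2: α=-2, β=-10; u≡7, v≡5 (mod 8); ε(u)ε(v)=1·0, αω(v)=-2·1, βω(u)=-10·0; sum ≡ 0  ⇒  +1.
(a,b)_7: α=1, u≡2; β=2, v≡1 (mod 7); (2|7)=+1, (1|7)=+1; sign (−1)^0·+1^2·+1^1 = +1.
(a,b)_17: α=0, u≡10; β=2, v≡16 (mod 17); (10|17)=-1, (16|17)=+1; sign (−1)^0·-1^2·+1^0 = +1.
(a,b)_∞: sgn(7)=+, sgn(-195)=−, so +1.
(7, -195 / ℚ) ramifies at {5, 13}: a division algebra.

[5, 13]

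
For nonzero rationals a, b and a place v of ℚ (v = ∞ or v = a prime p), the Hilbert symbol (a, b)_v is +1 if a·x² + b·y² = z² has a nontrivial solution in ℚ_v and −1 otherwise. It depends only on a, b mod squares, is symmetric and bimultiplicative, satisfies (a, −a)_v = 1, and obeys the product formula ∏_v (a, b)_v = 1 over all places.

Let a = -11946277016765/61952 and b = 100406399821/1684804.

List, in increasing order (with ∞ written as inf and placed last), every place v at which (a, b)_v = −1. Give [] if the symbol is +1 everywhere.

[2, 13, 29, 41]

Mod squares: a ≡ -1581370, b ≡ 2055781. Check v ∈ {∞, 2, 5, 7, 11, 13, 17, 19, 23, 29, 41, 59}.
v=19: a=19^1·(≡5), b=19^1·(≡14) mod 19; (5|19)=+1, (14|19)=-1; (−1)^{1·1·9}·(+1)^1·(-1)^1 = +1.
v=17: a=17^0·(≡1), b=17^2·(≡6) mod 17; (1|17)=+1, (6|17)=-1; (−1)^{0·2·8}·(+1)^2·(-1)^0 = +1.
v=2: v_2(a)=-9, v_2(b)=-2; units ≡ 3, 5 (mod 8); ε·ε+αω+βω = 1·0+-9·1+-2·1 ≡ 1  ⇒  (a,b)_2 = -1.
v=59: a=59^0·(≡12), b=59^-2·(≡58) mod 59; (12|59)=+1, (58|59)=-1; (−1)^{0·-2·29}·(+1)^-2·(-1)^0 = +1.
v=5: a=5^1·(≡1), b=5^0·(≡4) mod 5; (1|5)=+1, (4|5)=+1; (−1)^{1·0·2}·(+1)^0·(+1)^1 = +1.
v=11: a=11^-2·(≡5), b=11^-2·(≡10) mod 11; (5|11)=+1, (10|11)=-1; (−1)^{-2·-2·5}·(+1)^-2·(-1)^-2 = +1.
v=41: a=41^1·(≡24), b=41^1·(≡25) mod 41; (24|41)=-1, (25|41)=+1; (−1)^{1·1·20}·(-1)^1·(+1)^1 = -1.
v=29: a=29^1·(≡3), b=29^1·(≡25) mod 29; (3|29)=-1, (25|29)=+1; (−1)^{1·1·14}·(-1)^1·(+1)^1 = -1.
v=13: a=13^4·(≡5), b=13^3·(≡7) mod 13; (5|13)=-1, (7|13)=-1; (−1)^{4·3·6}·(-1)^3·(-1)^4 = -1.
v=23: a=23^2·(≡16), b=23^0·(≡4) mod 23; (16|23)=+1, (4|23)=+1; (−1)^{2·0·11}·(+1)^0·(+1)^2 = +1.
v=7: a=7^1·(≡1), b=7^1·(≡5) mod 7; (1|7)=+1, (5|7)=-1; (−1)^{1·1·3}·(+1)^1·(-1)^1 = +1.
v=∞: -1581370 < 0 and 2055781 > 0  ⇒  (a,b)_∞ = +1.
Ram(-1581370, 2055781) = {2, 13, 29, 41}; no ℚ_2-point on the conic.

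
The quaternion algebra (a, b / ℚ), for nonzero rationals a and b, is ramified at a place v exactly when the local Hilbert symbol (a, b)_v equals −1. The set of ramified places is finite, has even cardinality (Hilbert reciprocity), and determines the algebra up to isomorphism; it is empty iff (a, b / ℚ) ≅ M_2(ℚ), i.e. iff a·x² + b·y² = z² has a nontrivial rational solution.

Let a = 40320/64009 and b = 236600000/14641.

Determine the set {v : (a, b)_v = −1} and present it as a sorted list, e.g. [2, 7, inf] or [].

[5, 7]

Mod squares: a ≡ 70, b ≡ 35. Check v ∈ {∞, 2, 3, 5, 7, 11, 13, 23}.
v=∞: 70 > 0 and 35 > 0  ⇒  (a,b)_∞ = +1.
v=23: a=23^-2·(≡4), b=23^0·(≡8) mod 23; (4|23)=+1, (8|23)=+1; (−1)^{-2·0·11}·(+1)^0·(+1)^-2 = +1.
v=2: v_2(a)=7, v_2(b)=6; units ≡ 3, 3 (mod 8); ε·ε+αω+βω = 1·1+7·1+6·1 ≡ 0  ⇒  (a,b)_2 = +1.
v=13: a=13^0·(≡2), b=13^2·(≡10) mod 13; (2|13)=-1, (10|13)=+1; (−1)^{0·2·6}·(-1)^2·(+1)^0 = +1.
v=3: a=3^2·(≡1), b=3^0·(≡2) mod 3; (1|3)=+1, (2|3)=-1; (−1)^{2·0·1}·(+1)^0·(-1)^2 = +1.
v=5: a=5^1·(≡1), b=5^5·(≡2) mod 5; (1|5)=+1, (2|5)=-1; (−1)^{1·5·2}·(+1)^5·(-1)^1 = -1.
v=7: a=7^1·(≡6), b=7^1·(≡6) mod 7; (6|7)=-1, (6|7)=-1; (−1)^{1·1·3}·(-1)^1·(-1)^1 = -1.
v=11: a=11^-2·(≡5), b=11^-4·(≡10) mod 11; (5|11)=+1, (10|11)=-1; (−1)^{-2·-4·5}·(+1)^-4·(-1)^-2 = +1.
|Ram(70, 35)| = 2, even; anisotropic at {5, 7}.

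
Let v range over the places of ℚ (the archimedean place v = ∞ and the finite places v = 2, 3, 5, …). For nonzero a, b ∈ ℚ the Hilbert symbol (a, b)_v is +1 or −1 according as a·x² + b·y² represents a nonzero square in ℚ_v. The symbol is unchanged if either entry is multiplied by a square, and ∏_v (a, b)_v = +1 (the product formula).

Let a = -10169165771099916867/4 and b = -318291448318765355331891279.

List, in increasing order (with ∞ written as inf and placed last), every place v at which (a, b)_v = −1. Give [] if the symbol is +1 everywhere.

(a, b) ≡ (-4147, -611351) mod (ℚ^×)²; places V = {2, 3, 11, 13, 29, 31, 37, 41, ∞}.
(a,b)_2: α=-2, β=0; u≡5, v≡1 (mod 8); ε(u)ε(v)=0·0, αω(v)=-2·0, βω(u)=0·1; sum ≡ 0  ⇒  +1.
(a,b)_3: α=8, u≡2; β=4, v≡1 (mod 3); (2|3)=-1, (1|3)=+1; sign (−1)^0·-1^4·+1^8 = +1.
(a,b)_29: α=1, u≡14; β=2, v≡18 (mod 29); (14|29)=-1, (18|29)=-1; sign (−1)^0·-1^2·-1^1 = -1.
(a,b)_41: α=2, u≡13; β=3, v≡38 (mod 41); (13|41)=-1, (38|41)=-1; sign (−1)^0·-1^3·-1^2 = -1.
(a,b)_∞: sgn(-4147)=−, sgn(-611351)=−, so -1.
(a,b)_13: α=3, u≡5; β=5, v≡7 (mod 13); (5|13)=-1, (7|13)=-1; sign (−1)^0·-1^5·-1^3 = +1.
(a,b)_37: α=2, u≡27; β=3, v≡10 (mod 37); (27|37)=+1, (10|37)=+1; sign (−1)^0·+1^3·+1^2 = +1.
(a,b)_31: α=2, u≡7; β=3, v≡30 (mod 31); (7|31)=+1, (30|31)=-1; sign (−1)^0·+1^3·-1^2 = +1.
(a,b)_11: α=1, u≡6; β=2, v≡6 (mod 11); (6|11)=-1, (6|11)=-1; sign (−1)^0·-1^2·-1^1 = -1.
(-4147, -611351 / ℚ) ramifies at {11, 29, 41, ∞}: a division algebra.

[11, 29, 41, inf]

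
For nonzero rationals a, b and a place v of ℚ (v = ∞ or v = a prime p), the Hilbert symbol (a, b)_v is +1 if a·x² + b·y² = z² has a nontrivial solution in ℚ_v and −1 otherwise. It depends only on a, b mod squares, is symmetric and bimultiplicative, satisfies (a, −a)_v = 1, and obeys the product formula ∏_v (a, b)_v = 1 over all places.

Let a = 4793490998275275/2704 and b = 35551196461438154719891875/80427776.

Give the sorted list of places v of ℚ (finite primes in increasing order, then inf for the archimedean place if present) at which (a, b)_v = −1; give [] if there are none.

Mod squares: a ≡ 51, b ≡ 7109553. Check v ∈ {∞, 2, 3, 5, 11, 13, 17, 19, 23, 29}.
v=29: a=29^2·(≡9), b=29^3·(≡20) mod 29; (9|29)=+1, (20|29)=+1; (−1)^{2·3·14}·(+1)^3·(+1)^2 = +1.
v=23: a=23^2·(≡5), b=23^3·(≡10) mod 23; (5|23)=-1, (10|23)=-1; (−1)^{2·3·11}·(-1)^3·(-1)^2 = -1.
v=11: a=11^0·(≡6), b=11^-1·(≡2) mod 11; (6|11)=-1, (2|11)=-1; (−1)^{0·-1·5}·(-1)^-1·(-1)^0 = -1.
v=2: v_2(a)=-4, v_2(b)=-8; units ≡ 3, 1 (mod 8); ε·ε+αω+βω = 1·0+-4·0+-8·1 ≡ 0  ⇒  (a,b)_2 = +1.
v=17: a=17^3·(≡10), b=17^5·(≡13) mod 17; (10|17)=-1, (13|17)=+1; (−1)^{3·5·8}·(-1)^5·(+1)^3 = -1.
v=19: a=19^2·(≡14), b=19^3·(≡6) mod 19; (14|19)=-1, (6|19)=+1; (−1)^{2·3·9}·(-1)^3·(+1)^2 = -1.
v=3: a=3^5·(≡2), b=3^9·(≡1) mod 3; (2|3)=-1, (1|3)=+1; (−1)^{5·9·1}·(-1)^9·(+1)^5 = +1.
v=∞: 51 > 0 and 7109553 > 0  ⇒  (a,b)_∞ = +1.
v=13: a=13^-2·(≡12), b=13^-4·(≡3) mod 13; (12|13)=+1, (3|13)=+1; (−1)^{-2·-4·6}·(+1)^-4·(+1)^-2 = +1.
v=5: a=5^2·(≡4), b=5^4·(≡2) mod 5; (4|5)=+1, (2|5)=-1; (−1)^{2·4·2}·(+1)^4·(-1)^2 = +1.
|Ram(51, 7109553)| = 4, even; anisotropic at {11, 17, 19, 23}.

[11, 17, 19, 23]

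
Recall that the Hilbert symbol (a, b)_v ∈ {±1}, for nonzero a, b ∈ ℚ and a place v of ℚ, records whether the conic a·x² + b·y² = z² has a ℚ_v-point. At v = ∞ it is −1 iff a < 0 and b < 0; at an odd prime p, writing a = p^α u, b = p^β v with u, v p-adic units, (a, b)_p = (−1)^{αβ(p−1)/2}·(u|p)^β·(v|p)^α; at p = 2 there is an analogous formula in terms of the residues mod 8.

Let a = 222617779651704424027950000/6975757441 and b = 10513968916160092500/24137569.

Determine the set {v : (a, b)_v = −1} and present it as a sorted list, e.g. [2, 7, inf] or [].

[5, 7, 13, 31]

(a, b) ≡ (94395, 13) mod (ℚ^×)²; places V = {2, 3, 5, 7, 13, 17, 19, 29, 31, ∞}.
(a,b)_17: α=-8, u≡3; β=-6, v≡4 (mod 17); (3|17)=-1, (4|17)=+1; sign (−1)^0·-1^-6·+1^-8 = +1.
(a,b)_13: α=2, u≡5; β=3, v≡10 (mod 13); (5|13)=-1, (10|13)=+1; sign (−1)^0·-1^3·+1^2 = -1.
(a,b)_3: α=15, u≡1; β=8, v≡1 (mod 3); (1|3)=+1, (1|3)=+1; sign (−1)^0·+1^8·+1^15 = +1.
(a,b)_31: α=3, u≡1; β=2, v≡27 (mod 31); (1|31)=+1, (27|31)=-1; sign (−1)^0·+1^2·-1^3 = -1.
(a,b)_5: α=5, u≡4; β=4, v≡2 (mod 5); (4|5)=+1, (2|5)=-1; sign (−1)^0·+1^4·-1^5 = -1.
(a,b)_∞: sgn(94395)=+, sgn(13)=+, so +1.
(a,b)_29: α=3, u≡6; β=2, v≡5 (mod 29); (6|29)=+1, (5|29)=+1; sign (−1)^0·+1^2·+1^3 = +1.
(a,b)_2: α=4, β=2; u≡3, v≡5 (mod 8); ε(u)ε(v)=1·0, αω(v)=4·1, βω(u)=2·1; sum ≡ 0  ⇒  +1.
(a,b)_19: α=2, u≡13; β=2, v≡18 (mod 19); (13|19)=-1, (18|19)=-1; sign (−1)^0·-1^2·-1^2 = +1.
(a,b)_7: α=1, u≡5; β=0, v≡5 (mod 7); (5|7)=-1, (5|7)=-1; sign (−1)^0·-1^0·-1^1 = -1.
(94395, 13 / ℚ) ramifies at {5, 7, 13, 31}: a division algebra.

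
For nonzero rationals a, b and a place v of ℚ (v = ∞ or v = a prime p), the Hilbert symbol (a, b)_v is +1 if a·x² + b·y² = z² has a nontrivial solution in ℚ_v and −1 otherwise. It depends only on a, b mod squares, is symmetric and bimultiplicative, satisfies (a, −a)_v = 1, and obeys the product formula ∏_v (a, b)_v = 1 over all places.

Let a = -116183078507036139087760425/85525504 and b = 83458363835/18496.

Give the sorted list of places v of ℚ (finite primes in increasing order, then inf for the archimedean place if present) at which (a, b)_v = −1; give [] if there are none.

(a, b) ≡ (-224257, 34759835) mod (ℚ^×)²; places V = {2, 3, 5, 7, 11, 17, 19, 29, 31, 37, ∞}.
(a,b)_5: α=2, u≡2; β=1, v≡2 (mod 5); (2|5)=-1, (2|5)=-1; sign (−1)^0·-1^1·-1^2 = -1.
(a,b)_31: α=2, u≡1; β=1, v≡26 (mod 31); (1|31)=+1, (26|31)=-1; sign (−1)^0·+1^1·-1^2 = +1.
(a,b)_29: α=3, u≡17; β=1, v≡16 (mod 29); (17|29)=-1, (16|29)=+1; sign (−1)^0·-1^1·+1^3 = -1.
(a,b)_3: α=2, u≡2; β=0, v≡2 (mod 3); (2|3)=-1, (2|3)=-1; sign (−1)^0·-1^0·-1^2 = +1.
(a,b)_37: α=3, u≡25; β=1, v≡25 (mod 37); (25|37)=+1, (25|37)=+1; sign (−1)^0·+1^1·+1^3 = +1.
(a,b)_11: α=1, u≡7; β=1, v≡9 (mod 11); (7|11)=-1, (9|11)=+1; sign (−1)^1·-1^1·+1^1 = +1.
(a,b)_7: α=8, u≡1; β=4, v≡6 (mod 7); (1|7)=+1, (6|7)=-1; sign (−1)^0·+1^4·-1^8 = +1.
(a,b)_19: α=3, u≡13; β=1, v≡3 (mod 19); (13|19)=-1, (3|19)=-1; sign (−1)^1·-1^1·-1^3 = -1.
(a,b)_∞: sgn(-224257)=−, sgn(34759835)=+, so +1.
(a,b)_17: α=-4, u≡12; β=-2, v≡14 (mod 17); (12|17)=-1, (14|17)=-1; sign (−1)^0·-1^-2·-1^-4 = +1.
(a,b)_2: α=-10, β=-6; u≡7, v≡3 (mod 8); ε(u)ε(v)=1·1, αω(v)=-10·1, βω(u)=-6·0; sum ≡ 1  ⇒  -1.
Ram(-224257, 34759835) = {2, 5, 19, 29}; no ℚ_2-point on the conic.

[2, 5, 19, 29]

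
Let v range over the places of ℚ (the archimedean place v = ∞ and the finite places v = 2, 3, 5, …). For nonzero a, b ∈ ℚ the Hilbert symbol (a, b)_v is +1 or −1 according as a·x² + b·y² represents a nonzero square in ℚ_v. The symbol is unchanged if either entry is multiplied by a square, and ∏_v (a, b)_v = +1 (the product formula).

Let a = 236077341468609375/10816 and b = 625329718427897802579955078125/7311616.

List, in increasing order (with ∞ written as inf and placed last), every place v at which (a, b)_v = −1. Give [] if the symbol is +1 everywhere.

Mod squares: a ≡ 366919, b ≡ 3565. Check v ∈ {∞, 2, 3, 5, 7, 13, 23, 31, 43, 53}.
v=3: a=3^4·(≡1), b=3^8·(≡1) mod 3; (1|3)=+1, (1|3)=+1; (−1)^{4·8·1}·(+1)^8·(+1)^4 = +1.
v=7: a=7^1·(≡4), b=7^2·(≡4) mod 7; (4|7)=+1, (4|7)=+1; (−1)^{1·2·3}·(+1)^2·(+1)^1 = +1.
v=∞: 366919 > 0 and 3565 > 0  ⇒  (a,b)_∞ = +1.
v=31: a=31^2·(≡24), b=31^3·(≡26) mod 31; (24|31)=-1, (26|31)=-1; (−1)^{2·3·15}·(-1)^3·(-1)^2 = -1.
v=13: a=13^-2·(≡6), b=13^-4·(≡3) mod 13; (6|13)=-1, (3|13)=+1; (−1)^{-2·-4·6}·(-1)^-4·(+1)^-2 = +1.
v=23: a=23^3·(≡7), b=23^5·(≡19) mod 23; (7|23)=-1, (19|23)=-1; (−1)^{3·5·11}·(-1)^5·(-1)^3 = -1.
v=5: a=5^6·(≡1), b=5^9·(≡2) mod 5; (1|5)=+1, (2|5)=-1; (−1)^{6·9·2}·(+1)^9·(-1)^6 = +1.
v=2: v_2(a)=-6, v_2(b)=-8; units ≡ 7, 5 (mod 8); ε·ε+αω+βω = 1·0+-6·1+-8·0 ≡ 0  ⇒  (a,b)_2 = +1.
v=53: a=53^1·(≡5), b=53^2·(≡39) mod 53; (5|53)=-1, (39|53)=-1; (−1)^{1·2·26}·(-1)^2·(-1)^1 = -1.
v=43: a=43^1·(≡28), b=43^2·(≡7) mod 43; (28|43)=-1, (7|43)=-1; (−1)^{1·2·21}·(-1)^2·(-1)^1 = -1.
Ram(366919, 3565) = {23, 31, 43, 53}; no ℚ_23-point on the conic.

[23, 31, 43, 53]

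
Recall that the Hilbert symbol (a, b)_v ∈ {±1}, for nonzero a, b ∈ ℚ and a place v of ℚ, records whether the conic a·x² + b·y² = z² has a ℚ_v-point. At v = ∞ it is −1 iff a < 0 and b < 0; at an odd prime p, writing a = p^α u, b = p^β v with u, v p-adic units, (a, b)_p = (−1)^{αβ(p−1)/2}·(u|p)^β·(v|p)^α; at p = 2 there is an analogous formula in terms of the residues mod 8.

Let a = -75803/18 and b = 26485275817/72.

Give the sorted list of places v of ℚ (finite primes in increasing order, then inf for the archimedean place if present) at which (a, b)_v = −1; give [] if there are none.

(a, b) ≡ (-3094, 30914) mod (ℚ^×)²; places V = {2, 3, 7, 11, 13, 17, 29, 41, ∞}.
(a,b)_29: α=0, u≡5; β=1, v≡25 (mod 29); (5|29)=+1, (25|29)=+1; sign (−1)^0·+1^1·+1^0 = +1.
(a,b)_41: α=0, u≡14; β=1, v≡1 (mod 41); (14|41)=-1, (1|41)=+1; sign (−1)^0·-1^1·+1^0 = -1.
(a,b)_3: α=-2, u≡2; β=-2, v≡2 (mod 3); (2|3)=-1, (2|3)=-1; sign (−1)^0·-1^-2·-1^-2 = +1.
(a,b)_2: α=-1, β=-3; u≡5, v≡1 (mod 8); ε(u)ε(v)=0·0, αω(v)=-1·0, βω(u)=-3·1; sum ≡ 1  ⇒  -1.
(a,b)_17: α=1, u≡12; β=2, v≡13 (mod 17); (12|17)=-1, (13|17)=+1; sign (−1)^0·-1^2·+1^1 = +1.
(a,b)_7: α=3, u≡6; β=2, v≡2 (mod 7); (6|7)=-1, (2|7)=+1; sign (−1)^0·-1^2·+1^3 = +1.
(a,b)_∞: sgn(-3094)=−, sgn(30914)=+, so +1.
(a,b)_11: α=0, u≡6; β=2, v≡5 (mod 11); (6|11)=-1, (5|11)=+1; sign (−1)^0·-1^2·+1^0 = +1.
(a,b)_13: α=1, u≡9; β=1, v≡10 (mod 13); (9|13)=+1, (10|13)=+1; sign (−1)^0·+1^1·+1^1 = +1.
|Ram(-3094, 30914)| = 2, even; anisotropic at {2, 41}.

[2, 41]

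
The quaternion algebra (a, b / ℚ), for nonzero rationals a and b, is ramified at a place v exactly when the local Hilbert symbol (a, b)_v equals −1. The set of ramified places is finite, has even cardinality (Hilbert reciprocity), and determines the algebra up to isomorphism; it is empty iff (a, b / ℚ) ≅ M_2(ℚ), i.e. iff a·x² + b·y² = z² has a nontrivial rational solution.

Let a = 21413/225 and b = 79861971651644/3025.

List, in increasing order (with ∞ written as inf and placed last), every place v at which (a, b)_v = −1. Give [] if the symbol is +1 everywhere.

[17, 19, 29, 31]

Mod squares: a ≡ 437, b ≡ 6678671. Check v ∈ {∞, 2, 3, 5, 7, 11, 13, 17, 19, 23, 29, 31}.
v=11: a=11^0·(≡8), b=11^-2·(≡2) mod 11; (8|11)=-1, (2|11)=-1; (−1)^{0·-2·5}·(-1)^-2·(-1)^0 = +1.
v=13: a=13^0·(≡7), b=13^2·(≡9) mod 13; (7|13)=-1, (9|13)=+1; (−1)^{0·2·6}·(-1)^2·(+1)^0 = +1.
v=7: a=7^2·(≡3), b=7^2·(≡5) mod 7; (3|7)=-1, (5|7)=-1; (−1)^{2·2·3}·(-1)^2·(-1)^2 = +1.
v=19: a=19^1·(≡17), b=19^3·(≡11) mod 19; (17|19)=+1, (11|19)=+1; (−1)^{1·3·9}·(+1)^3·(+1)^1 = -1.
v=17: a=17^0·(≡11), b=17^1·(≡3) mod 17; (11|17)=-1, (3|17)=-1; (−1)^{0·1·8}·(-1)^1·(-1)^0 = -1.
v=3: a=3^-2·(≡2), b=3^0·(≡2) mod 3; (2|3)=-1, (2|3)=-1; (−1)^{-2·0·1}·(-1)^0·(-1)^-2 = +1.
v=2: v_2(a)=0, v_2(b)=2; units ≡ 5, 7 (mod 8); ε·ε+αω+βω = 0·1+0·0+2·1 ≡ 0  ⇒  (a,b)_2 = +1.
v=23: a=23^1·(≡7), b=23^1·(≡3) mod 23; (7|23)=-1, (3|23)=+1; (−1)^{1·1·11}·(-1)^1·(+1)^1 = +1.
v=29: a=29^0·(≡15), b=29^1·(≡19) mod 29; (15|29)=-1, (19|29)=-1; (−1)^{0·1·14}·(-1)^1·(-1)^0 = -1.
v=31: a=31^0·(≡30), b=31^1·(≡26) mod 31; (30|31)=-1, (26|31)=-1; (−1)^{0·1·15}·(-1)^1·(-1)^0 = -1.
v=5: a=5^-2·(≡2), b=5^-2·(≡4) mod 5; (2|5)=-1, (4|5)=+1; (−1)^{-2·-2·2}·(-1)^-2·(+1)^-2 = +1.
v=∞: 437 > 0 and 6678671 > 0  ⇒  (a,b)_∞ = +1.
|Ram(437, 6678671)| = 4, even; anisotropic at {17, 19, 29, 31}.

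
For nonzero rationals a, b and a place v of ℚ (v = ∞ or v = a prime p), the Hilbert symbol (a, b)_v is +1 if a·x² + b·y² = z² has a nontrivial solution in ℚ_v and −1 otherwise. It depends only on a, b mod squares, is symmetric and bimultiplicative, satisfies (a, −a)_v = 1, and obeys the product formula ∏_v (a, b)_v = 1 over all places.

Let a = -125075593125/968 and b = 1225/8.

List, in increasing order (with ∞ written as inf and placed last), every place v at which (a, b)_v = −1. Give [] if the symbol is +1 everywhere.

(a, b) ≡ (-42, 2) mod (ℚ^×)²; places V = {2, 3, 5, 7, 11, ∞}.
(a,b)_5: α=4, u≡2; β=2, v≡3 (mod 5); (2|5)=-1, (3|5)=-1; sign (−1)^0·-1^2·-1^4 = +1.
(a,b)_11: α=-2, u≡7; β=0, v≡6 (mod 11); (7|11)=-1, (6|11)=-1; sign (−1)^0·-1^0·-1^-2 = +1.
(a,b)_3: α=5, u≡1; β=0, v≡2 (mod 3); (1|3)=+1, (2|3)=-1; sign (−1)^0·+1^0·-1^5 = -1.
(a,b)_2: α=-3, β=-3; u≡3, v≡1 (mod 8); ε(u)ε(v)=1·0, αω(v)=-3·0, βω(u)=-3·1; sum ≡ 1  ⇒  -1.
(a,b)_7: α=7, u≡2; β=2, v≡4 (mod 7); (2|7)=+1, (4|7)=+1; sign (−1)^0·+1^2·+1^7 = +1.
(a,b)_∞: sgn(-42)=−, sgn(2)=+, so +1.
|Ram(-42, 2)| = 2, even; anisotropic at {2, 3}.

[2, 3]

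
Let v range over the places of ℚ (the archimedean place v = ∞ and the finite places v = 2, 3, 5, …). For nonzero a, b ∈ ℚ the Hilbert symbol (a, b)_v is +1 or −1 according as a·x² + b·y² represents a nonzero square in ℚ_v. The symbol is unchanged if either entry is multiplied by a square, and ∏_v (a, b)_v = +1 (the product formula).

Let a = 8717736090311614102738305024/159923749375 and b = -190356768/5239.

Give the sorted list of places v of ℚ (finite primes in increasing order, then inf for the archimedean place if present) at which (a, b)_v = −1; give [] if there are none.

(a, b) ≡ (17794, -836318) mod (ℚ^×)²; places V = {2, 3, 5, 7, 13, 17, 23, 29, 31, 41, 47, ∞}.
(a,b)_2: α=21, β=5; u≡1, v≡1 (mod 8); ε(u)ε(v)=0·0, αω(v)=21·0, βω(u)=5·0; sum ≡ 0  ⇒  +1.
(a,b)_23: α=2, u≡5; β=0, v≡1 (mod 23); (5|23)=-1, (1|23)=+1; sign (−1)^0·-1^0·+1^2 = +1.
(a,b)_47: α=4, u≡32; β=1, v≡40 (mod 47); (32|47)=+1, (40|47)=-1; sign (−1)^0·+1^1·-1^4 = +1.
(a,b)_17: α=-2, u≡11; β=0, v≡6 (mod 17); (11|17)=-1, (6|17)=-1; sign (−1)^0·-1^0·-1^-2 = +1.
(a,b)_41: α=3, u≡12; β=1, v≡10 (mod 41); (12|41)=-1, (10|41)=+1; sign (−1)^0·-1^1·+1^3 = -1.
(a,b)_7: α=3, u≡2; β=3, v≡4 (mod 7); (2|7)=+1, (4|7)=+1; sign (−1)^1·+1^3·+1^3 = -1.
(a,b)_3: α=4, u≡1; β=2, v≡1 (mod 3); (1|3)=+1, (1|3)=+1; sign (−1)^0·+1^2·+1^4 = +1.
(a,b)_∞: sgn(17794)=+, sgn(-836318)=−, so +1.
(a,b)_13: α=-4, u≡3; β=-2, v≡7 (mod 13); (3|13)=+1, (7|13)=-1; sign (−1)^0·+1^-2·-1^-4 = +1.
(a,b)_29: α=2, u≡12; β=0, v≡13 (mod 29); (12|29)=-1, (13|29)=+1; sign (−1)^0·-1^0·+1^2 = +1.
(a,b)_31: α=-1, u≡14; β=-1, v≡29 (mod 31); (14|31)=+1, (29|31)=-1; sign (−1)^1·+1^-1·-1^-1 = +1.
(a,b)_5: α=-4, u≡1; β=0, v≡3 (mod 5); (1|5)=+1, (3|5)=-1; sign (−1)^0·+1^0·-1^-4 = +1.
Ram(17794, -836318) = {7, 41}; no ℚ_7-point on the conic.

[7, 41]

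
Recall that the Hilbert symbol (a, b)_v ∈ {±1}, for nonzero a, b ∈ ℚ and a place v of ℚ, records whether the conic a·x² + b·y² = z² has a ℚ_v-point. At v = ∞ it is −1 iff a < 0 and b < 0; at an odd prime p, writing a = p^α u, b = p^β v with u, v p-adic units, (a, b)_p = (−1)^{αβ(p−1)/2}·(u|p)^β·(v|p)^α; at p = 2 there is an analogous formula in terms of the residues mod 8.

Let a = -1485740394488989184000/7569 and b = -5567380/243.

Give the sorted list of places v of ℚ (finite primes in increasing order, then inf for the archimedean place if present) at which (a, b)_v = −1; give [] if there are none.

Mod squares: a ≡ -25415, b ≡ -85215. Check v ∈ {∞, 2, 3, 5, 7, 13, 17, 19, 23, 29}.
v=2: v_2(a)=12, v_2(b)=2; units ≡ 1, 1 (mod 8); ε·ε+αω+βω = 0·0+12·0+2·0 ≡ 0  ⇒  (a,b)_2 = +1.
v=∞: -25415 < 0 and -85215 < 0  ⇒  (a,b)_∞ = -1.
v=5: a=5^3·(≡2), b=5^1·(≡3) mod 5; (2|5)=-1, (3|5)=-1; (−1)^{3·1·2}·(-1)^1·(-1)^3 = +1.
v=29: a=29^-2·(≡11), b=29^0·(≡1) mod 29; (11|29)=-1, (1|29)=+1; (−1)^{-2·0·14}·(-1)^0·(+1)^-2 = +1.
v=13: a=13^3·(≡11), b=13^1·(≡10) mod 13; (11|13)=-1, (10|13)=+1; (−1)^{3·1·6}·(-1)^1·(+1)^3 = -1.
v=19: a=19^4·(≡5), b=19^1·(≡10) mod 19; (5|19)=+1, (10|19)=-1; (−1)^{4·1·9}·(+1)^1·(-1)^4 = +1.
v=17: a=17^1·(≡8), b=17^0·(≡7) mod 17; (8|17)=+1, (7|17)=-1; (−1)^{1·0·8}·(+1)^0·(-1)^1 = -1.
v=23: a=23^3·(≡17), b=23^1·(≡10) mod 23; (17|23)=-1, (10|23)=-1; (−1)^{3·1·11}·(-1)^1·(-1)^3 = -1.
v=3: a=3^-2·(≡1), b=3^-5·(≡2) mod 3; (1|3)=+1, (2|3)=-1; (−1)^{-2·-5·1}·(+1)^-5·(-1)^-2 = +1.
v=7: a=7^2·(≡4), b=7^2·(≡5) mod 7; (4|7)=+1, (5|7)=-1; (−1)^{2·2·3}·(+1)^2·(-1)^2 = +1.
|Ram(-25415, -85215)| = 4, even; anisotropic at {13, 17, 23, ∞}.

[13, 17, 23, inf]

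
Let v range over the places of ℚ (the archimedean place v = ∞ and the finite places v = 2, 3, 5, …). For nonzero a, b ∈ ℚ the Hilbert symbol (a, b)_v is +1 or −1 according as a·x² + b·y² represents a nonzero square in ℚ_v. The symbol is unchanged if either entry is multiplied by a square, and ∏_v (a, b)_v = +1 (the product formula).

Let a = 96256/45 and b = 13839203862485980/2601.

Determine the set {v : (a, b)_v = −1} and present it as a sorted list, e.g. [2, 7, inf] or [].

[2, 11]

(a, b) ≡ (470, 55) mod (ℚ^×)²; places V = {2, 3, 5, 11, 17, 23, 29, 47, ∞}.
(a,b)_29: α=0, u≡13; β=2, v≡19 (mod 29); (13|29)=+1, (19|29)=-1; sign (−1)^0·+1^2·-1^0 = +1.
(a,b)_23: α=0, u≡22; β=4, v≡1 (mod 23); (22|23)=-1, (1|23)=+1; sign (−1)^0·-1^4·+1^0 = +1.
(a,b)_47: α=1, u≡10; β=2, v≡36 (mod 47); (10|47)=-1, (36|47)=+1; sign (−1)^0·-1^2·+1^1 = +1.
(a,b)_5: α=-1, u≡4; β=1, v≡1 (mod 5); (4|5)=+1, (1|5)=+1; sign (−1)^0·+1^1·+1^-1 = +1.
(a,b)_17: α=0, u≡11; β=-2, v≡9 (mod 17); (11|17)=-1, (9|17)=+1; sign (−1)^0·-1^-2·+1^0 = +1.
(a,b)_∞: sgn(470)=+, sgn(55)=+, so +1.
(a,b)_11: α=0, u≡6; β=3, v≡4 (mod 11); (6|11)=-1, (4|11)=+1; sign (−1)^0·-1^3·+1^0 = -1.
(a,b)_2: α=11, β=2; u≡3, v≡7 (mod 8); ε(u)ε(v)=1·1, αω(v)=11·0, βω(u)=2·1; sum ≡ 1  ⇒  -1.
(a,b)_3: α=-2, u≡2; β=-2, v≡1 (mod 3); (2|3)=-1, (1|3)=+1; sign (−1)^0·-1^-2·+1^-2 = +1.
(470, 55 / ℚ) ramifies at {2, 11}: a division algebra.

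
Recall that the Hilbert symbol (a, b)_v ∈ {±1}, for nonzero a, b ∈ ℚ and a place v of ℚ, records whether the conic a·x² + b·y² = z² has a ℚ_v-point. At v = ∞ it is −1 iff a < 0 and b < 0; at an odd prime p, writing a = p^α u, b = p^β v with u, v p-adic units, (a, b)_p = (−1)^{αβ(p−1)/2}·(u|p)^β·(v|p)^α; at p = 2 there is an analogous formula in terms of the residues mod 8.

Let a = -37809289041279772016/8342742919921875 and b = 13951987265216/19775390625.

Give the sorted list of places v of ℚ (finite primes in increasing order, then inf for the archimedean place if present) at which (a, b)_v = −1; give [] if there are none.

[2, 3, 11, 17]

Mod squares: a ≡ -357, b ≡ 11. Check v ∈ {∞, 2, 3, 5, 7, 11, 13, 17}.
v=13: a=13^6·(≡2), b=13^4·(≡5) mod 13; (2|13)=-1, (5|13)=-1; (−1)^{6·4·6}·(-1)^4·(-1)^6 = +1.
v=17: a=17^3·(≡9), b=17^2·(≡11) mod 17; (9|17)=+1, (11|17)=-1; (−1)^{3·2·8}·(+1)^2·(-1)^3 = -1.
v=11: a=11^2·(≡8), b=11^1·(≡9) mod 11; (8|11)=-1, (9|11)=+1; (−1)^{2·1·5}·(-1)^1·(+1)^2 = -1.
v=7: a=7^7·(≡6), b=7^4·(≡2) mod 7; (6|7)=-1, (2|7)=+1; (−1)^{7·4·3}·(-1)^4·(+1)^7 = +1.
v=5: a=5^-18·(≡2), b=5^-12·(≡1) mod 5; (2|5)=-1, (1|5)=+1; (−1)^{-18·-12·2}·(-1)^-12·(+1)^-18 = +1.
v=∞: -357 < 0 and 11 > 0  ⇒  (a,b)_∞ = +1.
v=3: a=3^-7·(≡1), b=3^-4·(≡2) mod 3; (1|3)=+1, (2|3)=-1; (−1)^{-7·-4·1}·(+1)^-4·(-1)^-7 = -1.
v=2: v_2(a)=4, v_2(b)=6; units ≡ 3, 3 (mod 8); ε·ε+αω+βω = 1·1+4·1+6·1 ≡ 1  ⇒  (a,b)_2 = -1.
Ram(-357, 11) = {2, 3, 11, 17}; no ℚ_2-point on the conic.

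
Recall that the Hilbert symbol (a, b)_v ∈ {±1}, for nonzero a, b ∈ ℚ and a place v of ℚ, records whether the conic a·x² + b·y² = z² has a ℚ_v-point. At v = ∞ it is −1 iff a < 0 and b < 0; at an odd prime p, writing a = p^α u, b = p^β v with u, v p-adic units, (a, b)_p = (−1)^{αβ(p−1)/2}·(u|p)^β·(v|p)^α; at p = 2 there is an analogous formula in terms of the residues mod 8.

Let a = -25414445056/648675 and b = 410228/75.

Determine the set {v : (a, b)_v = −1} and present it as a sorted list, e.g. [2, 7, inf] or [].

[3, 13]

(a, b) ≡ (-12558, 6279) mod (ℚ^×)²; places V = {2, 3, 5, 7, 11, 13, 23, 31, ∞}.
(a,b)_2: α=11, β=2; u≡1, v≡7 (mod 8); ε(u)ε(v)=0·1, αω(v)=11·0, βω(u)=2·0; sum ≡ 0  ⇒  +1.
(a,b)_31: α=-2, u≡10; β=0, v≡29 (mod 31); (10|31)=+1, (29|31)=-1; sign (−1)^0·+1^0·-1^-2 = +1.
(a,b)_∞: sgn(-12558)=−, sgn(6279)=+, so +1.
(a,b)_13: α=1, u≡4; β=1, v≡7 (mod 13); (4|13)=+1, (7|13)=-1; sign (−1)^0·+1^1·-1^1 = -1.
(a,b)_23: α=1, u≡3; β=1, v≡21 (mod 23); (3|23)=+1, (21|23)=-1; sign (−1)^1·+1^1·-1^1 = +1.
(a,b)_5: α=-2, u≡2; β=-2, v≡1 (mod 5); (2|5)=-1, (1|5)=+1; sign (−1)^0·-1^-2·+1^-2 = +1.
(a,b)_11: α=2, u≡5; β=0, v≡3 (mod 11); (5|11)=+1, (3|11)=+1; sign (−1)^0·+1^0·+1^2 = +1.
(a,b)_7: α=3, u≡5; β=3, v≡4 (mod 7); (5|7)=-1, (4|7)=+1; sign (−1)^1·-1^3·+1^3 = +1.
(a,b)_3: α=-3, u≡2; β=-1, v≡2 (mod 3); (2|3)=-1, (2|3)=-1; sign (−1)^1·-1^-1·-1^-3 = -1.
(-12558, 6279 / ℚ) ramifies at {3, 13}: a division algebra.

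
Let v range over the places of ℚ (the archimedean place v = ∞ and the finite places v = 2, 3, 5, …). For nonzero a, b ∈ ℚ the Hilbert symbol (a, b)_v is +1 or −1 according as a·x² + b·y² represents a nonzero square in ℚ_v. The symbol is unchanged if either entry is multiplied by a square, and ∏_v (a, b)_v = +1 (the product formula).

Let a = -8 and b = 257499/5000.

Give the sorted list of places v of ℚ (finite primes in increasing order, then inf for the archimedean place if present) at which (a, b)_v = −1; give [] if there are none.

[]

(a, b) ≡ (-2, 22) mod (ℚ^×)²; places V = {2, 3, 5, 11, 17, ∞}.
(a,b)_17: α=0, u≡9; β=2, v≡12 (mod 17); (9|17)=+1, (12|17)=-1; sign (−1)^0·+1^2·-1^0 = +1.
(a,b)_∞: sgn(-2)=−, sgn(22)=+, so +1.
(a,b)_3: α=0, u≡1; β=4, v≡1 (mod 3); (1|3)=+1, (1|3)=+1; sign (−1)^0·+1^4·+1^0 = +1.
(a,b)_2: α=3, β=-3; u≡7, v≡3 (mod 8); ε(u)ε(v)=1·1, αω(v)=3·1, βω(u)=-3·0; sum ≡ 0  ⇒  +1.
(a,b)_11: α=0, u≡3; β=1, v≡2 (mod 11); (3|11)=+1, (2|11)=-1; sign (−1)^0·+1^1·-1^0 = +1.
(a,b)_5: α=0, u≡2; β=-4, v≡3 (mod 5); (2|5)=-1, (3|5)=-1; sign (−1)^0·-1^-4·-1^0 = +1.
Every local symbol is +1, so the conic -2·x² + 22·y² = z² has ℚ_v-points for all v and hence a ℚ-point; (a, b / ℚ) ≅ M_2(ℚ).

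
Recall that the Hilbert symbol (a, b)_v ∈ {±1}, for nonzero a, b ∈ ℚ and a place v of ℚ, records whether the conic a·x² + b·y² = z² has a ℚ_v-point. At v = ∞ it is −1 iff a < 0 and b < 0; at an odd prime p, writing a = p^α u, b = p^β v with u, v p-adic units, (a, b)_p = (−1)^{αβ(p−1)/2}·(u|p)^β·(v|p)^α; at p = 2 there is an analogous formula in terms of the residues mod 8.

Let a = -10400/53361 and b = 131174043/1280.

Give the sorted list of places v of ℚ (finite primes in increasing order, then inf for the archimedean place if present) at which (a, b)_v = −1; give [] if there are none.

[2, 11]

(a, b) ≡ (-26, 15015) mod (ℚ^×)²; places V = {2, 3, 5, 7, 11, 13, 19, ∞}.
(a,b)_19: α=0, u≡14; β=2, v≡1 (mod 19); (14|19)=-1, (1|19)=+1; sign (−1)^0·-1^2·+1^0 = +1.
(a,b)_7: α=-2, u≡4; β=1, v≡5 (mod 7); (4|7)=+1, (5|7)=-1; sign (−1)^0·+1^1·-1^-2 = +1.
(a,b)_∞: sgn(-26)=−, sgn(15015)=+, so +1.
(a,b)_5: α=2, u≡4; β=-1, v≡3 (mod 5); (4|5)=+1, (3|5)=-1; sign (−1)^0·+1^-1·-1^2 = +1.
(a,b)_13: α=1, u≡5; β=1, v≡6 (mod 13); (5|13)=-1, (6|13)=-1; sign (−1)^0·-1^1·-1^1 = +1.
(a,b)_11: α=-2, u≡6; β=3, v≡1 (mod 11); (6|11)=-1, (1|11)=+1; sign (−1)^0·-1^3·+1^-2 = -1.
(a,b)_3: α=-2, u≡1; β=1, v≡1 (mod 3); (1|3)=+1, (1|3)=+1; sign (−1)^0·+1^1·+1^-2 = +1.
(a,b)_2: α=5, β=-8; u≡3, v≡7 (mod 8); ε(u)ε(v)=1·1, αω(v)=5·0, βω(u)=-8·1; sum ≡ 1  ⇒  -1.
|Ram(-26, 15015)| = 2, even; anisotropic at {2, 11}.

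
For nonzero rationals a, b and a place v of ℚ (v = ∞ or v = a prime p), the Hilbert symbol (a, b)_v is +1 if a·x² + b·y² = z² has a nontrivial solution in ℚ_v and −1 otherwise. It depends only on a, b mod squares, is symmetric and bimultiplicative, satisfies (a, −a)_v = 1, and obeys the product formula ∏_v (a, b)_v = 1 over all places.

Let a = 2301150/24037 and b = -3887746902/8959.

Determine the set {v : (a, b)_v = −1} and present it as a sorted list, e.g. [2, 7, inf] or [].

[2, 13, 29, 31]

Mod squares: a ≡ 2262, b ≡ -70122. Check v ∈ {∞, 2, 3, 5, 13, 17, 19, 23, 29, 31, 43}.
v=23: a=23^2·(≡13), b=23^2·(≡19) mod 23; (13|23)=+1, (19|23)=-1; (−1)^{2·2·11}·(+1)^2·(-1)^2 = +1.
v=29: a=29^1·(≡13), b=29^1·(≡12) mod 29; (13|29)=+1, (12|29)=-1; (−1)^{1·1·14}·(+1)^1·(-1)^1 = -1.
v=5: a=5^2·(≡3), b=5^0·(≡2) mod 5; (3|5)=-1, (2|5)=-1; (−1)^{2·0·2}·(-1)^0·(-1)^2 = +1.
v=17: a=17^0·(≡4), b=17^-2·(≡7) mod 17; (4|17)=+1, (7|17)=-1; (−1)^{0·-2·8}·(+1)^-2·(-1)^0 = +1.
v=2: v_2(a)=1, v_2(b)=1; units ≡ 3, 3 (mod 8); ε·ε+αω+βω = 1·1+1·1+1·1 ≡ 1  ⇒  (a,b)_2 = -1.
v=13: a=13^-1·(≡11), b=13^1·(≡3) mod 13; (11|13)=-1, (3|13)=+1; (−1)^{-1·1·6}·(-1)^1·(+1)^-1 = -1.
v=3: a=3^1·(≡1), b=3^3·(≡2) mod 3; (1|3)=+1, (2|3)=-1; (−1)^{1·3·1}·(+1)^3·(-1)^1 = +1.
v=19: a=19^0·(≡11), b=19^2·(≡16) mod 19; (11|19)=+1, (16|19)=+1; (−1)^{0·2·9}·(+1)^2·(+1)^0 = +1.
v=31: a=31^0·(≡12), b=31^-1·(≡5) mod 31; (12|31)=-1, (5|31)=+1; (−1)^{0·-1·15}·(-1)^-1·(+1)^0 = -1.
v=∞: 2262 > 0 and -70122 < 0  ⇒  (a,b)_∞ = +1.
v=43: a=43^-2·(≡7), b=43^0·(≡1) mod 43; (7|43)=-1, (1|43)=+1; (−1)^{-2·0·21}·(-1)^0·(+1)^-2 = +1.
(2262, -70122 / ℚ) ramifies at {2, 13, 29, 31}: a division algebra.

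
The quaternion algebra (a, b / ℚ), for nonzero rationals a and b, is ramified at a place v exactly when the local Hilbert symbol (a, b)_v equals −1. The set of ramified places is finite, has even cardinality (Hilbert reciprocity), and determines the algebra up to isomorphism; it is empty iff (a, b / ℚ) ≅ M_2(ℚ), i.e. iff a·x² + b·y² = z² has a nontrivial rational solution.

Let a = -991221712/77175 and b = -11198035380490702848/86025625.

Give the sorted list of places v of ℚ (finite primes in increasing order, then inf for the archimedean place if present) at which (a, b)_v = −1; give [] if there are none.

Mod squares: a ≡ -91, b ≡ -713. Check v ∈ {∞, 2, 3, 5, 7, 13, 23, 31, 37, 53, 59}.
v=3: a=3^-2·(≡2), b=3^2·(≡1) mod 3; (2|3)=-1, (1|3)=+1; (−1)^{-2·2·1}·(-1)^2·(+1)^-2 = +1.
v=13: a=13^1·(≡7), b=13^2·(≡11) mod 13; (7|13)=-1, (11|13)=-1; (−1)^{1·2·6}·(-1)^2·(-1)^1 = -1.
v=37: a=37^2·(≡31), b=37^2·(≡33) mod 37; (31|37)=-1, (33|37)=+1; (−1)^{2·2·18}·(-1)^2·(+1)^2 = +1.
v=7: a=7^-3·(≡2), b=7^-2·(≡2) mod 7; (2|7)=+1, (2|7)=+1; (−1)^{-3·-2·3}·(+1)^-2·(+1)^-3 = +1.
v=∞: -91 < 0 and -713 < 0  ⇒  (a,b)_∞ = -1.
v=2: v_2(a)=4, v_2(b)=12; units ≡ 5, 7 (mod 8); ε·ε+αω+βω = 0·1+4·0+12·1 ≡ 0  ⇒  (a,b)_2 = +1.
v=59: a=59^2·(≡53), b=59^2·(≡34) mod 59; (53|59)=+1, (34|59)=-1; (−1)^{2·2·29}·(+1)^2·(-1)^2 = +1.
v=5: a=5^-2·(≡4), b=5^-4·(≡2) mod 5; (4|5)=+1, (2|5)=-1; (−1)^{-2·-4·2}·(+1)^-4·(-1)^-2 = +1.
v=53: a=53^0·(≡42), b=53^-2·(≡29) mod 53; (42|53)=+1, (29|53)=+1; (−1)^{0·-2·26}·(+1)^-2·(+1)^0 = +1.
v=31: a=31^0·(≡4), b=31^1·(≡5) mod 31; (4|31)=+1, (5|31)=+1; (−1)^{0·1·15}·(+1)^1·(+1)^0 = +1.
v=23: a=23^0·(≡18), b=23^3·(≡10) mod 23; (18|23)=+1, (10|23)=-1; (−1)^{0·3·11}·(+1)^3·(-1)^0 = +1.
Ram(-91, -713) = {13, ∞}; no ℚ_13-point on the conic.

[13, inf]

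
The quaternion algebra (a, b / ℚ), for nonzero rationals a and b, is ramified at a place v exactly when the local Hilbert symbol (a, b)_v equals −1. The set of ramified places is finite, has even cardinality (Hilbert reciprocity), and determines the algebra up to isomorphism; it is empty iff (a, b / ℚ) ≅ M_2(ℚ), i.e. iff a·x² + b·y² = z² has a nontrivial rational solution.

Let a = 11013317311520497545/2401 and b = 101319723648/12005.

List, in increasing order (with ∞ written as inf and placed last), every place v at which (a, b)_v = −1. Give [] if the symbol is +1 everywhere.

Mod squares: a ≡ 1105, b ≡ 43010. Check v ∈ {∞, 2, 3, 5, 7, 11, 13, 17, 23}.
v=17: a=17^3·(≡12), b=17^1·(≡6) mod 17; (12|17)=-1, (6|17)=-1; (−1)^{3·1·8}·(-1)^1·(-1)^3 = +1.
v=5: a=5^1·(≡4), b=5^-1·(≡3) mod 5; (4|5)=+1, (3|5)=-1; (−1)^{1·-1·2}·(+1)^-1·(-1)^1 = -1.
v=23: a=23^0·(≡2), b=23^1·(≡11) mod 23; (2|23)=+1, (11|23)=-1; (−1)^{0·1·11}·(+1)^1·(-1)^0 = +1.
v=7: a=7^-4·(≡5), b=7^-4·(≡2) mod 7; (5|7)=-1, (2|7)=+1; (−1)^{-4·-4·3}·(-1)^-4·(+1)^-4 = +1.
v=3: a=3^10·(≡1), b=3^2·(≡2) mod 3; (1|3)=+1, (2|3)=-1; (−1)^{10·2·1}·(+1)^2·(-1)^10 = +1.
v=13: a=13^7·(≡2), b=13^2·(≡11) mod 13; (2|13)=-1, (11|13)=-1; (−1)^{7·2·6}·(-1)^2·(-1)^7 = -1.
v=∞: 1105 > 0 and 43010 > 0  ⇒  (a,b)_∞ = +1.
v=2: v_2(a)=0, v_2(b)=7; units ≡ 1, 1 (mod 8); ε·ε+αω+βω = 0·0+0·0+7·0 ≡ 0  ⇒  (a,b)_2 = +1.
v=11: a=11^2·(≡1), b=11^3·(≡4) mod 11; (1|11)=+1, (4|11)=+1; (−1)^{2·3·5}·(+1)^3·(+1)^2 = +1.
(1105, 43010 / ℚ) ramifies at {5, 13}: a division algebra.

[5, 13]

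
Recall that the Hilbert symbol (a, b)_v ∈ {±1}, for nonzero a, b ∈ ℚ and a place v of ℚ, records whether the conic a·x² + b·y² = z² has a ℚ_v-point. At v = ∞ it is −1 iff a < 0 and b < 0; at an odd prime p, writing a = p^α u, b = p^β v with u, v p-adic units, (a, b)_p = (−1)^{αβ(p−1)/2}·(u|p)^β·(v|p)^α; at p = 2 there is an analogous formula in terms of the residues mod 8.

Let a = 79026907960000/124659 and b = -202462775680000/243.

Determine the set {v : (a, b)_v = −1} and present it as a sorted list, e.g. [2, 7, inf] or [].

Mod squares: a ≡ 8569, b ≡ -64821. Check v ∈ {∞, 2, 3, 5, 7, 11, 13, 17, 19, 23, 31, 41}.
v=∞: 8569 > 0 and -64821 < 0  ⇒  (a,b)_∞ = +1.
v=17: a=17^0·(≡1), b=17^1·(≡10) mod 17; (1|17)=+1, (10|17)=-1; (−1)^{0·1·8}·(+1)^1·(-1)^0 = +1.
v=31: a=31^0·(≡15), b=31^1·(≡11) mod 31; (15|31)=-1, (11|31)=-1; (−1)^{0·1·15}·(-1)^1·(-1)^0 = -1.
v=13: a=13^2·(≡11), b=13^0·(≡1) mod 13; (11|13)=-1, (1|13)=+1; (−1)^{2·0·6}·(-1)^0·(+1)^2 = +1.
v=2: v_2(a)=6, v_2(b)=10; units ≡ 1, 3 (mod 8); ε·ε+αω+βω = 0·1+6·1+10·0 ≡ 0  ⇒  (a,b)_2 = +1.
v=5: a=5^4·(≡4), b=5^4·(≡4) mod 5; (4|5)=+1, (4|5)=+1; (−1)^{4·4·2}·(+1)^4·(+1)^4 = +1.
v=23: a=23^2·(≡4), b=23^0·(≡3) mod 23; (4|23)=+1, (3|23)=+1; (−1)^{2·0·11}·(+1)^0·(+1)^2 = +1.
v=7: a=7^2·(≡1), b=7^0·(≡5) mod 7; (1|7)=+1, (5|7)=-1; (−1)^{2·0·3}·(+1)^0·(-1)^2 = +1.
v=41: a=41^1·(≡32), b=41^1·(≡39) mod 41; (32|41)=+1, (39|41)=+1; (−1)^{1·1·20}·(+1)^1·(+1)^1 = +1.
v=11: a=11^1·(≡5), b=11^4·(≡6) mod 11; (5|11)=+1, (6|11)=-1; (−1)^{1·4·5}·(+1)^4·(-1)^1 = -1.
v=19: a=19^-1·(≡10), b=19^0·(≡6) mod 19; (10|19)=-1, (6|19)=+1; (−1)^{-1·0·9}·(-1)^0·(+1)^-1 = +1.
v=3: a=3^-8·(≡1), b=3^-5·(≡2) mod 3; (1|3)=+1, (2|3)=-1; (−1)^{-8·-5·1}·(+1)^-5·(-1)^-8 = +1.
(8569, -64821 / ℚ) ramifies at {11, 31}: a division algebra.

[11, 31]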